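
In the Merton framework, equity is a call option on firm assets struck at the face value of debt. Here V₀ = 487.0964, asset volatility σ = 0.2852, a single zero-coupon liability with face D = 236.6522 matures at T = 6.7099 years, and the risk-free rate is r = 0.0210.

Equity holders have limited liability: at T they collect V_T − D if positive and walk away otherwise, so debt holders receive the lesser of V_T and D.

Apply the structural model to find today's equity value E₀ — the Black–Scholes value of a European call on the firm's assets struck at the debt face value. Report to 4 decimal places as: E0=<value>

E0=294.9281

With assets at 487.0964 and a single debt payment of 236.6522 at 6.7099 years:
d₁ = [ln(V₀/D) + (r + σ²/2)T] / (σ√T)
   = [ln(487.0964/236.6522) + (0.0210 + 0.5·0.2852²)·6.7099] / (0.2852·√6.7099)
   = [0.721870 + 0.413796] / 0.738767 = 1.537246
d₂ = d₁ − σ√T = 1.537246 − 0.738767 = 0.798479
N(d₁) = 0.937883,  N(d₂) = 0.787704,  e^(−rT) = 0.868569
E₀ = V₀·N(d₁) − D·e^(−rT)·N(d₂)
   = 487.0964·0.937883 − 236.6522·0.868569·0.787704 = 294.928081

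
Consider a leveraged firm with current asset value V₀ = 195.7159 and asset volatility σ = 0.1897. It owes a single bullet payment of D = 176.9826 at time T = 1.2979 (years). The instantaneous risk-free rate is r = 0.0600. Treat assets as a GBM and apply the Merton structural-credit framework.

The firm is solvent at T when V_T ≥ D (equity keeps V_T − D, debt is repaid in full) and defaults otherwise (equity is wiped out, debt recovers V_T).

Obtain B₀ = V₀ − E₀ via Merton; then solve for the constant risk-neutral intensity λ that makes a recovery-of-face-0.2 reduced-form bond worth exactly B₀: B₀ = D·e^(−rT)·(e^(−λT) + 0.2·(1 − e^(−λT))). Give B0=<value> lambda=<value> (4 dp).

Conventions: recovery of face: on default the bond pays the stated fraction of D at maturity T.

Work the structural quantities from V₀ = 195.7159 against face 176.9826:
d₁ = [ln(V₀/D) + (r + σ²/2)T] / (σ√T)
   = [ln(195.7159/176.9826) + (0.0600 + 0.5·0.1897²)·1.2979] / (0.1897·√1.2979)
   = [0.100613 + 0.101227] / 0.216117 = 0.933940
d₂ = d₁ − σ√T = 0.933940 − 0.216117 = 0.717824
N(d₁) = 0.824833,  N(d₂) = 0.763567,  e^(−rT) = 0.925081
E₀ = V₀·N(d₁) − D·e^(−rT)·N(d₂)
   = 195.7159·0.824833 − 176.9826·0.925081·0.763567 = 36.419200
B₀ = V₀ − E₀ = 195.7159 − 36.419200 = 159.296700
e^(−λT) = (B₀·e^(rT)/D − 0.2)/(1 − 0.2) = (159.2967·1.080986/176.9826 − 0.2)/0.8 = 0.96620412
λ = −ln(0.96620412)/1.2979 = 0.026489

B0=159.2967 lambda=0.0265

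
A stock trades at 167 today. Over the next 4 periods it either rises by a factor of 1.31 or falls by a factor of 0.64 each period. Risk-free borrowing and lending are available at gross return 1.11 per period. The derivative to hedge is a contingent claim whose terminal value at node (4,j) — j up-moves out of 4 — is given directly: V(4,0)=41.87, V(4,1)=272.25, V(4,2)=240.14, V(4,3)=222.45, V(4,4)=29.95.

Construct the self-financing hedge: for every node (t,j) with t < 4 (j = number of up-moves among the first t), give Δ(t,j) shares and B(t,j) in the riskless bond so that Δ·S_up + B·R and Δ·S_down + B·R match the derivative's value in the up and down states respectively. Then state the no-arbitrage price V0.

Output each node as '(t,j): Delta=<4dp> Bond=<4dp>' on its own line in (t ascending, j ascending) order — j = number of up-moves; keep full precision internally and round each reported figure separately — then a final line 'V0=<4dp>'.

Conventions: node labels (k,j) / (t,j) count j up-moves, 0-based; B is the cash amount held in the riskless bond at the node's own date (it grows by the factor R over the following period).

The replicating-portfolio and risk-neutral prices coincide; use p* = (1.11−0.64)/(1.31−0.64) = 0.7015 for the latter.
At maturity the claim pays: V(4,0)=41.8700, V(4,1)=272.2500, V(4,2)=240.1400, V(4,3)=222.4500, V(4,4)=29.9500
Node (3,0) S=43.7780: V=(p*·272.2500+(1−p*)·41.8700)/1.11=183.3152; Δ=(272.2500−41.8700)/(57.3492−28.0180)=7.8544; B=V−Δ·S=-160.5356
Node (3,1) S=89.6082: V=(p*·240.1400+(1−p*)·272.2500)/1.11=224.9775; Δ=(240.1400−272.2500)/(117.3867−57.3492)=-0.5348; B=V−Δ·S=272.9029
Node (3,2) S=183.4168: V=(p*·222.4500+(1−p*)·240.1400)/1.11=205.1627; Δ=(222.4500−240.1400)/(240.2760−117.3867)=-0.1440; B=V−Δ·S=231.5657
Node (3,3) S=375.4312: V=(p*·29.9500+(1−p*)·222.4500)/1.11=78.7502; Δ=(29.9500−222.4500)/(491.8149−240.2760)=-0.7653; B=V−Δ·S=366.0636
Node (2,0) S=68.4032: V=(p*·224.9775+(1−p*)·183.3152)/1.11=191.4784; Δ=(224.9775−183.3152)/(89.6082−43.7780)=0.9091; B=V−Δ·S=129.2958
Node (2,1) S=140.0128: V=(p*·205.1627+(1−p*)·224.9775)/1.11=190.1600; Δ=(205.1627−224.9775)/(183.4168−89.6082)=-0.2112; B=V−Δ·S=219.7344
Node (2,2) S=286.5887: V=(p*·78.7502+(1−p*)·205.1627)/1.11=104.9417; Δ=(78.7502−205.1627)/(375.4312−183.4168)=-0.6583; B=V−Δ·S=293.6171
Node (1,0) S=106.8800: V=(p*·190.1600+(1−p*)·191.4784)/1.11=171.6699; Δ=(190.1600−191.4784)/(140.0128−68.4032)=-0.0184; B=V−Δ·S=173.6376
Node (1,1) S=218.7700: V=(p*·104.9417+(1−p*)·190.1600)/1.11=117.4594; Δ=(104.9417−190.1600)/(286.5887−140.0128)=-0.5814; B=V−Δ·S=244.6509
Node (0,0) S=167.0000: V=(p*·117.4594+(1−p*)·171.6699)/1.11=120.3979; Δ=(117.4594−171.6699)/(218.7700−106.8800)=-0.4845; B=V−Δ·S=201.3090
Sanity check at the root: Δ(0,0)·S0 + B(0,0) reproduces V0 = 120.3979.

(0,0): Delta=-0.4845 Bond=201.3090
(1,0): Delta=-0.0184 Bond=173.6376
(1,1): Delta=-0.5814 Bond=244.6509
(2,0): Delta=0.9091 Bond=129.2958
(2,1): Delta=-0.2112 Bond=219.7344
(2,2): Delta=-0.6583 Bond=293.6171
(3,0): Delta=7.8544 Bond=-160.5356
(3,1): Delta=-0.5348 Bond=272.9029
(3,2): Delta=-0.1440 Bond=231.5657
(3,3): Delta=-0.7653 Bond=366.0636
V0=120.3979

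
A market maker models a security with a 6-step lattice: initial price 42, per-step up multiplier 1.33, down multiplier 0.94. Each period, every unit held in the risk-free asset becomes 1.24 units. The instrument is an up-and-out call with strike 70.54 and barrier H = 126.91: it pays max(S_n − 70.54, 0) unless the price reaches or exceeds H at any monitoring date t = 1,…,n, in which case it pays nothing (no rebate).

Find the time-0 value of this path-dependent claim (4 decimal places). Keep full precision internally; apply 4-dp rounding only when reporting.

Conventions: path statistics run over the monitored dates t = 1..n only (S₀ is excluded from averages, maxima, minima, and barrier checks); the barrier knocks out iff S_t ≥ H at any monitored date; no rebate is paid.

price = 3.6280

No-arbitrage gives p* = (R−d)/(u−d) = 0.7692: enumerate every path, weight its payoff by its p*-probability, and discount by R^6.
Enumerate all 2^6 = 64 price paths (U = up ×1.33, D = down ×0.94); each path with k up-moves has probability p*^k·(1−p*)^(6−k).
DDDDDD: M=39.4800, payoff=0.0000, prob=0.000151
UDDDDD: M=55.8600, payoff=0.0000, prob=0.000503
DUDDDD: M=52.5084, payoff=0.0000, prob=0.000503
UUDDDD: M=74.2938, payoff=0.0000, prob=0.001678
DDUDDD: M=49.3579, payoff=0.0000, prob=0.000503
UDUDDD: M=69.8362, payoff=0.0000, prob=0.001678
DUUDDD: M=69.8362, payoff=0.0000, prob=0.001678
UUUDDD: M=98.8108, payoff=11.5306, prob=0.005594
DDDUDD: M=46.3964, payoff=0.0000, prob=0.000503
UDDUDD: M=65.6460, payoff=0.0000, prob=0.001678
DUDUDD: M=65.6460, payoff=0.0000, prob=0.001678
UUDUDD: M=92.8821, payoff=11.5306, prob=0.005594
DDUUDD: M=65.6460, payoff=0.0000, prob=0.001678
UDUUDD: M=92.8821, payoff=11.5306, prob=0.005594
DUUUDD: M=92.8821, payoff=11.5306, prob=0.005594
UUUUDD: M=131.4183, payoff=0.0000, prob=0.018646
DDDDUD: M=43.6126, payoff=0.0000, prob=0.000503
UDDDUD: M=61.7072, payoff=0.0000, prob=0.001678
DUDDUD: M=61.7072, payoff=0.0000, prob=0.001678
UUDDUD: M=87.3092, payoff=11.5306, prob=0.005594
DDUDUD: M=61.7072, payoff=0.0000, prob=0.001678
UDUDUD: M=87.3092, payoff=11.5306, prob=0.005594
DUUDUD: M=87.3092, payoff=11.5306, prob=0.005594
UUUDUD: M=123.5332, payoff=45.5812, prob=0.018646
DDDUUD: M=61.7072, payoff=0.0000, prob=0.001678
UDDUUD: M=87.3092, payoff=11.5306, prob=0.005594
DUDUUD: M=87.3092, payoff=11.5306, prob=0.005594
UUDUUD: M=123.5332, payoff=45.5812, prob=0.018646
DDUUUD: M=87.3092, payoff=11.5306, prob=0.005594
UDUUUD: M=123.5332, payoff=45.5812, prob=0.018646
DUUUUD: M=123.5332, payoff=45.5812, prob=0.018646
UUUUUD: M=174.7863, payoff=0.0000, prob=0.062153
DDDDDU: M=40.9959, payoff=0.0000, prob=0.000503
UDDDDU: M=58.0048, payoff=0.0000, prob=0.001678
DUDDDU: M=58.0048, payoff=0.0000, prob=0.001678
UUDDDU: M=82.0706, payoff=11.5306, prob=0.005594
DDUDDU: M=58.0048, payoff=0.0000, prob=0.001678
UDUDDU: M=82.0706, payoff=11.5306, prob=0.005594
DUUDDU: M=82.0706, payoff=11.5306, prob=0.005594
UUUDDU: M=116.1212, payoff=45.5812, prob=0.018646
DDDUDU: M=58.0048, payoff=0.0000, prob=0.001678
UDDUDU: M=82.0706, payoff=11.5306, prob=0.005594
DUDUDU: M=82.0706, payoff=11.5306, prob=0.005594
UUDUDU: M=116.1212, payoff=45.5812, prob=0.018646
DDUUDU: M=82.0706, payoff=11.5306, prob=0.005594
UDUUDU: M=116.1212, payoff=45.5812, prob=0.018646
DUUUDU: M=116.1212, payoff=45.5812, prob=0.018646
UUUUDU: M=164.2992, payoff=0.0000, prob=0.062153
DDDDUU: M=58.0048, payoff=0.0000, prob=0.001678
UDDDUU: M=82.0706, payoff=11.5306, prob=0.005594
DUDDUU: M=82.0706, payoff=11.5306, prob=0.005594
UUDDUU: M=116.1212, payoff=45.5812, prob=0.018646
DDUDUU: M=82.0706, payoff=11.5306, prob=0.005594
UDUDUU: M=116.1212, payoff=45.5812, prob=0.018646
DUUDUU: M=116.1212, payoff=45.5812, prob=0.018646
UUUDUU: M=164.2992, payoff=0.0000, prob=0.062153
DDDUUU: M=82.0706, payoff=11.5306, prob=0.005594
UDDUUU: M=116.1212, payoff=45.5812, prob=0.018646
DUDUUU: M=116.1212, payoff=45.5812, prob=0.018646
UUDUUU: M=164.2992, payoff=0.0000, prob=0.062153
DDUUUU: M=116.1212, payoff=45.5812, prob=0.018646
UDUUUU: M=164.2992, payoff=0.0000, prob=0.062153
DUUUUU: M=164.2992, payoff=0.0000, prob=0.062153
UUUUUU: M=232.4658, payoff=0.0000, prob=0.207176
Price = Σ prob·payoff / R^6 = 13.188603 / 3.635215 = 3.6280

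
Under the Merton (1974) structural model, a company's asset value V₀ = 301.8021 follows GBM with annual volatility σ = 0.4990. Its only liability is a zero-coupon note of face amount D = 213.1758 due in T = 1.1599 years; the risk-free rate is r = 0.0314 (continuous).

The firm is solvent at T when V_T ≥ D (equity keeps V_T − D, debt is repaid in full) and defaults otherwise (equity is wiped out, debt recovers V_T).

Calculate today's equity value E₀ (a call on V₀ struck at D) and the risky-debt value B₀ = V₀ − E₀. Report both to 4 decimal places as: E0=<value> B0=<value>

With assets at 301.8021 and a single debt payment of 213.1758 at 1.1599 years:
d₁ = [ln(V₀/D) + (r + σ²/2)T] / (σ√T)
   = [ln(301.8021/213.1758) + (0.0314 + 0.5·0.4990²)·1.1599] / (0.4990·√1.1599)
   = [0.347654 + 0.180829] / 0.537416 = 0.983378
d₂ = d₁ − σ√T = 0.983378 − 0.537416 = 0.445962
N(d₁) = 0.837289,  N(d₂) = 0.672188,  e^(−rT) = 0.964234
E₀ = V₀·N(d₁) − D·e^(−rT)·N(d₂)
   = 301.8021·0.837289 − 213.1758·0.964234·0.672188 = 114.526545
B₀ = V₀ − E₀ = 301.8021 − 114.526545 = 187.275555

E0=114.5265 B0=187.2756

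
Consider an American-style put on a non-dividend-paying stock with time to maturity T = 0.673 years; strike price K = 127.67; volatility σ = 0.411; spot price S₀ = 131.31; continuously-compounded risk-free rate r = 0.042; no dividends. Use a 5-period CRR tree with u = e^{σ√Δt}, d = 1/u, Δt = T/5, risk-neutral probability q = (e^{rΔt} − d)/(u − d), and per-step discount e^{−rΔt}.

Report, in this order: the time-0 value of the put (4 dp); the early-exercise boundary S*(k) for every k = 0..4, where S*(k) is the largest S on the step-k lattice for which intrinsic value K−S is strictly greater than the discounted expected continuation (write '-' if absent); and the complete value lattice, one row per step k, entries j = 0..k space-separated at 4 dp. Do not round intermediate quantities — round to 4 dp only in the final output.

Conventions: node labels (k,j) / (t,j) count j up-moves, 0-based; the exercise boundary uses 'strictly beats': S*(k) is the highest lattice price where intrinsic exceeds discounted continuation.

price = 14.8656
boundary = - - - 83.5295 97.1238
tree:
14.8656
22.2263 7.1018
32.0557 11.8867 2.0247
44.1405 19.3992 3.9240 0.0000
55.8321 30.5462 7.6051 0.0000 0.0000
65.8872 44.1405 14.7394 0.0000 0.0000 0.0000

Δt=0.13460, u=1.16275, d=0.86003, q=0.48110, disc=e^(-rΔt)=0.99436
k=5 terminal: V=max(K-S,0) → 65.8872 44.1405 14.7394 0.0000 0.0000 0.0000
k=4: j=0 S=71.8379 intr=55.8321 cont=55.1124 V=55.8321[EX]; j=1 S=97.1238 intr=30.5462 cont=29.8265 V=30.5462[EX]; j=2 S=131.3100 intr=0.0000 cont=7.6051 V=7.6051[hold]; j=3 S=177.5292 intr=0.0000 cont=0.0000 V=0.0000[hold]; j=4 S=240.0170 intr=0.0000 cont=0.0000 V=0.0000[hold]  S*(4)=97.1238
k=3: j=0 S=83.5295 intr=44.1405 cont=43.4208 V=44.1405[EX]; j=1 S=112.9306 intr=14.7394 cont=19.3992 V=19.3992[hold]; j=2 S=152.6806 intr=0.0000 cont=3.9240 V=3.9240[hold]; j=3 S=206.4220 intr=0.0000 cont=0.0000 V=0.0000[hold]  S*(3)=83.5295
k=2: j=0 S=97.1238 intr=30.5462 cont=32.0557 V=32.0557[hold]; j=1 S=131.3100 intr=0.0000 cont=11.8867 V=11.8867[hold]; j=2 S=177.5292 intr=0.0000 cont=2.0247 V=2.0247[hold]  S*(2)=-
k=1: j=0 S=112.9306 intr=14.7394 cont=22.2263 V=22.2263[hold]; j=1 S=152.6806 intr=0.0000 cont=7.1018 V=7.1018[hold]  S*(1)=-
k=0: j=0 S=131.3100 intr=0.0000 cont=14.8656 V=14.8656[hold]  S*(0)=-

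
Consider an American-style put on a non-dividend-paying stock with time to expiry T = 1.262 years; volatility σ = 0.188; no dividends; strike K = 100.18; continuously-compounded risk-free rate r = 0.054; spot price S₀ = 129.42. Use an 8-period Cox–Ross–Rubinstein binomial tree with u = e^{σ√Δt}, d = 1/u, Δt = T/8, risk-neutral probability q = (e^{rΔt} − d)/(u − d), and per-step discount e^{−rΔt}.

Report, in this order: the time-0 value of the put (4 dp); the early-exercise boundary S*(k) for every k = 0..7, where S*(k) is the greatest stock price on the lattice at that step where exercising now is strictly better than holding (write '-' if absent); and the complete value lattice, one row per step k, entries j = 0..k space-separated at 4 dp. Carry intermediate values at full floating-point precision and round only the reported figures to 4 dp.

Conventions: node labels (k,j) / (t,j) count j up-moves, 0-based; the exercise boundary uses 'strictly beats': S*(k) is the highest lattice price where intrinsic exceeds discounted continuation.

params: Δt=0.15775 u=1.07753 d=0.92805 q=0.53857 e^(-rΔt)=0.99152
t_8 payoffs: 28.9647 17.4943 4.1764 0.0000 0.0000 0.0000 0.0000 0.0000 0.0000
t_7: node(7,0) S=76.7365 payoff=23.4435 vs cont=22.5938 → 23.4435 [stop]  node(7,1) S=89.0961 payoff=11.0839 vs cont=10.2341 → 11.0839 [stop]  node(7,2) S=103.4465 payoff=0.0000 vs cont=1.9108 → 1.9108 [wait]  node(7,3) S=120.1083 payoff=0.0000 vs cont=0.0000 → 0.0000 [wait]  node(7,4) S=139.4537 payoff=0.0000 vs cont=0.0000 → 0.0000 [wait]  node(7,5) S=161.9149 payoff=0.0000 vs cont=0.0000 → 0.0000 [wait]  node(7,6) S=187.9940 payoff=0.0000 vs cont=0.0000 → 0.0000 [wait]  node(7,7) S=218.2734 payoff=0.0000 vs cont=0.0000 → 0.0000 [wait]  ⇒ S*(7)=89.0961
t_6: node(6,0) S=82.6857 payoff=17.4943 vs cont=16.6445 → 17.4943 [stop]  node(6,1) S=96.0036 payoff=4.1764 vs cont=6.0914 → 6.0914 [wait]  node(6,2) S=111.4665 payoff=0.0000 vs cont=0.8742 → 0.8742 [wait]  node(6,3) S=129.4200 payoff=0.0000 vs cont=0.0000 → 0.0000 [wait]  node(6,4) S=150.2652 payoff=0.0000 vs cont=0.0000 → 0.0000 [wait]  node(6,5) S=174.4678 payoff=0.0000 vs cont=0.0000 → 0.0000 [wait]  node(6,6) S=202.5687 payoff=0.0000 vs cont=0.0000 → 0.0000 [wait]  ⇒ S*(6)=82.6857
t_5: node(5,0) S=89.0961 payoff=11.0839 vs cont=11.2567 → 11.2567 [wait]  node(5,1) S=103.4465 payoff=0.0000 vs cont=3.2537 → 3.2537 [wait]  node(5,2) S=120.1083 payoff=0.0000 vs cont=0.4000 → 0.4000 [wait]  node(5,3) S=139.4537 payoff=0.0000 vs cont=0.0000 → 0.0000 [wait]  node(5,4) S=161.9149 payoff=0.0000 vs cont=0.0000 → 0.0000 [wait]  node(5,5) S=187.9940 payoff=0.0000 vs cont=0.0000 → 0.0000 [wait]  ⇒ S*(5)=-
t_4: node(4,0) S=96.0036 payoff=4.1764 vs cont=6.8876 → 6.8876 [wait]  node(4,1) S=111.4665 payoff=0.0000 vs cont=1.7022 → 1.7022 [wait]  node(4,2) S=129.4200 payoff=0.0000 vs cont=0.1830 → 0.1830 [wait]  node(4,3) S=150.2652 payoff=0.0000 vs cont=0.0000 → 0.0000 [wait]  node(4,4) S=174.4678 payoff=0.0000 vs cont=0.0000 → 0.0000 [wait]  ⇒ S*(4)=-
t_3: node(3,0) S=103.4465 payoff=0.0000 vs cont=4.0601 → 4.0601 [wait]  node(3,1) S=120.1083 payoff=0.0000 vs cont=0.8765 → 0.8765 [wait]  node(3,2) S=139.4537 payoff=0.0000 vs cont=0.0837 → 0.0837 [wait]  node(3,3) S=161.9149 payoff=0.0000 vs cont=0.0000 → 0.0000 [wait]  ⇒ S*(3)=-
t_2: node(2,0) S=111.4665 payoff=0.0000 vs cont=2.3256 → 2.3256 [wait]  node(2,1) S=129.4200 payoff=0.0000 vs cont=0.4457 → 0.4457 [wait]  node(2,2) S=150.2652 payoff=0.0000 vs cont=0.0383 → 0.0383 [wait]  ⇒ S*(2)=-
t_1: node(1,0) S=120.1083 payoff=0.0000 vs cont=1.3020 → 1.3020 [wait]  node(1,1) S=139.4537 payoff=0.0000 vs cont=0.2244 → 0.2244 [wait]  ⇒ S*(1)=-
t_0: node(0,0) S=129.4200 payoff=0.0000 vs cont=0.7155 → 0.7155 [wait]  ⇒ S*(0)=-

price = 0.7155
boundary = - - - - - - 82.6857 89.0961
tree:
0.7155
1.3020 0.2244
2.3256 0.4457 0.0383
4.0601 0.8765 0.0837 0.0000
6.8876 1.7022 0.1830 0.0000 0.0000
11.2567 3.2537 0.4000 0.0000 0.0000 0.0000
17.4943 6.0914 0.8742 0.0000 0.0000 0.0000 0.0000
23.4435 11.0839 1.9108 0.0000 0.0000 0.0000 0.0000 0.0000
28.9647 17.4943 4.1764 0.0000 0.0000 0.0000 0.0000 0.0000 0.0000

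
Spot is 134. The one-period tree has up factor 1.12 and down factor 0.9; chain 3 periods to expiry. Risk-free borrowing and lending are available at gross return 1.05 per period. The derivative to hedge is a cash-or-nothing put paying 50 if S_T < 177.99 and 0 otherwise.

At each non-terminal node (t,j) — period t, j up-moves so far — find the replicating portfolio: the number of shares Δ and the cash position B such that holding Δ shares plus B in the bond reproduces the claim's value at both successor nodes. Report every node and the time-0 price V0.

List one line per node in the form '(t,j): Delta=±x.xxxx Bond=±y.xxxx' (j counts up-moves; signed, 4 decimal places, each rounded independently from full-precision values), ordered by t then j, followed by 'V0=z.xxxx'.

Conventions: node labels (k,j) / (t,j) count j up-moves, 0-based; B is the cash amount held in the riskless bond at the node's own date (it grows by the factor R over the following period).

(0,0): Delta=-0.7152 Bond=125.3327
(1,0): Delta=0.0000 Bond=45.3515
(1,1): Delta=-0.9833 Bond=171.8484
(2,0): Delta=0.0000 Bond=47.6190
(2,1): Delta=0.0000 Bond=47.6190
(2,2): Delta=-1.3521 Bond=242.4242
V0=29.5017

Arbitrage-free pricing uses the up-move probability p* = (R−d)/(u−d) = 0.6818, discounting each step at R = 1.05.
Terminal payoffs: V(3,0)=50.0000, V(3,1)=50.0000, V(3,2)=50.0000, V(3,3)=0.0000
  t=2,j=0: stock 108.5400 → up 121.5648 (V=50.0000), down 97.6860 (V=50.0000). Price 47.6190; hedge Δ=0.0000, bond B=47.6190.
  t=2,j=1: stock 135.0720 → up 151.2806 (V=50.0000), down 121.5648 (V=50.0000). Price 47.6190; hedge Δ=0.0000, bond B=47.6190.
  t=2,j=2: stock 168.0896 → up 188.2604 (V=0.0000), down 151.2806 (V=50.0000). Price 15.1515; hedge Δ=-1.3521, bond B=242.4242.
  t=1,j=0: stock 120.6000 → up 135.0720 (V=47.6190), down 108.5400 (V=47.6190). Price 45.3515; hedge Δ=0.0000, bond B=45.3515.
  t=1,j=1: stock 150.0800 → up 168.0896 (V=15.1515), down 135.0720 (V=47.6190). Price 24.2687; hedge Δ=-0.9833, bond B=171.8484.
  t=0,j=0: stock 134.0000 → up 150.0800 (V=24.2687), down 120.6000 (V=45.3515). Price 29.5017; hedge Δ=-0.7152, bond B=125.3327.
As a check, the time-0 holding Δ(0,0)·S0 + B(0,0) comes to 29.5017 — exactly V0.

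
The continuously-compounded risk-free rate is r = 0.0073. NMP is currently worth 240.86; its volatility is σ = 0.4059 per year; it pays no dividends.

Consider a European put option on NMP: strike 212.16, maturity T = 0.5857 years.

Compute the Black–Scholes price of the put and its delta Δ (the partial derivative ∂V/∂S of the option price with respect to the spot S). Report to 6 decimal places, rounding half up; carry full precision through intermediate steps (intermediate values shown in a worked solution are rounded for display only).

price = 15.526371
Δ = -0.281796

σ√T = 0.4059·√0.5857 = 0.310639
d₁ = (ln(S/K) + (r+σ²/2)T) / (σ√T) = (ln(240.86/212.16) + (0.0073+0.4059²/2)·0.5857) / 0.310639 = (0.126875 + 0.052524) / 0.310639 = 0.577516
d₂ = d₁ − σ√T = 0.577516 − 0.310639 = 0.266876
e^{−rT} = 0.995734
N(−d₁) = 0.281796,  N(−d₂) = 0.394782
Put price V = K·e^{−rT}·N(−d₂) − S·N(−d₁) = 83.399647 − 67.873276 = 15.526371
Δ = −N(−d₁) = -0.281796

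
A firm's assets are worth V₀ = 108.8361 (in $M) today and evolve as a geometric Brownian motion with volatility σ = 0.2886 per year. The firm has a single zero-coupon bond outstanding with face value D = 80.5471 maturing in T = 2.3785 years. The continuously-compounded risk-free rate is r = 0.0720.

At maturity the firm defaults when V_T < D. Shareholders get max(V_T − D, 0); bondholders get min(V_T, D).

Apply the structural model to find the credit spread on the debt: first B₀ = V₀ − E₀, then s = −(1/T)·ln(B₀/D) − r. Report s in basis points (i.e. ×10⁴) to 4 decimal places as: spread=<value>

spread=176.3951

With assets at 108.8361 and a single debt payment of 80.5471 at 2.3785 years:
d₁ = [ln(V₀/D) + (r + σ²/2)T] / (σ√T)
   = [ln(108.8361/80.5471) + (0.0720 + 0.5·0.2886²)·2.3785] / (0.2886·√2.3785)
   = [0.301001 + 0.270305] / 0.445090 = 1.283573
d₂ = d₁ − σ√T = 1.283573 − 0.445090 = 0.838483
N(d₁) = 0.900354,  N(d₂) = 0.799120,  e^(−rT) = 0.842609
E₀ = V₀·N(d₁) − D·e^(−rT)·N(d₂)
   = 108.8361·0.900354 − 80.5471·0.842609·0.799120 = 43.754977
B₀ = V₀ − E₀ = 108.8361 − 43.754977 = 65.081123
spread = −(1/T)·ln(B₀/D) − r = −(1/2.3785)·ln(65.081123/80.5471) − 0.0720 = 0.01763951
in basis points: 0.01763951 × 10⁴ = 176.3951 bp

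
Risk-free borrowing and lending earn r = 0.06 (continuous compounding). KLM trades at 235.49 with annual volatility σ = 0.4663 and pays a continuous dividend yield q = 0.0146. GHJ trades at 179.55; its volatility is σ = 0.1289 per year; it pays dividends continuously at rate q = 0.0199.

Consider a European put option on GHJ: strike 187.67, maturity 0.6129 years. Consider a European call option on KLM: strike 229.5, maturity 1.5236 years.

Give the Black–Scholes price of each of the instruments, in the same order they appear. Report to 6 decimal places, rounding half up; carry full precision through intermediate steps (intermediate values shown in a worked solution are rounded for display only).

[GHJ put K=187.67]
σ√T = 0.1289·√0.6129 = 0.100913
d₁ = (ln(S/K) + (r−q+σ²/2)T) / (σ√T) = (ln(179.55/187.67) + (0.06−0.0199+0.1289²/2)·0.6129) / 0.100913 = (-0.044231 + 0.029669) / 0.100913 = -0.144306
d₂ = d₁ − σ√T = -0.144306 − 0.100913 = -0.245219
e^{−rT} = 0.963894
e^{−qT} = 0.987877
N(−d₁) = 0.557371,  N(−d₂) = 0.596857
price = K·e^{−rT}·N(−d₂) − S·e^{−qT}·N(−d₁) = 107.967760 − 98.862696 = 9.105064
[KLM call K=229.5]
σ√T = 0.4663·√1.5236 = 0.575574
d₁ = (ln(S/K) + (r−q+σ²/2)T) / (σ√T) = (ln(235.49/229.5) + (0.06−0.0146+0.4663²/2)·1.5236) / 0.575574 = (0.025765 + 0.234814) / 0.575574 = 0.452730
d₂ = d₁ − σ√T = 0.452730 − 0.575574 = -0.122844
e^{−rT} = 0.912638
e^{−qT} = 0.978001
N(d₁) = 0.674628,  N(d₂) = 0.451115
price = S·e^{−qT}·N(d₁) − K·e^{−rT}·N(d₂) = 155.373294 − 94.486307 = 60.886987

price(GHJ put K=187.67) = 9.105064
price(KLM call K=229.5) = 60.886987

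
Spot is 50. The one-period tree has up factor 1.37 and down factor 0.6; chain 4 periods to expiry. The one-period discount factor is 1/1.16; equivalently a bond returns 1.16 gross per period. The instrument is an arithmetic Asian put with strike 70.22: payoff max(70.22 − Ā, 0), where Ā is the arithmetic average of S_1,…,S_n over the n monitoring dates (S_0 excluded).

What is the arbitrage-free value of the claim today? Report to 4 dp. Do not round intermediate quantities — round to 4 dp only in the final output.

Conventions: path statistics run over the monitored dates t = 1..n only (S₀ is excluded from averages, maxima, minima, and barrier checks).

With p* = (R−d)/(u−d) = 0.7273, sum probability × payoff across the paths and divide by R^4.
Enumerate all 2^4 = 16 price paths (U = up ×1.37, D = down ×0.6); each path with k up-moves has probability p*^k·(1−p*)^(4−k).
DDDD: Ā=16.3200, payoff=53.9000, prob=0.005532
UDDD: Ā=37.2640, payoff=32.9560, prob=0.014753
DUDD: Ā=27.6390, payoff=42.5810, prob=0.014753
UUDD: Ā=63.1091, payoff=7.1109, prob=0.039342
DDUD: Ā=21.8640, payoff=48.3560, prob=0.014753
UDUD: Ā=49.9228, payoff=20.2972, prob=0.039342
DUUD: Ā=40.2978, payoff=29.9222, prob=0.039342
UUUD: Ā=92.0133, payoff=0.0000, prob=0.104911
DDDU: Ā=18.3990, payoff=51.8210, prob=0.014753
UDDU: Ā=42.0110, payoff=28.2090, prob=0.039342
DUDU: Ā=32.3860, payoff=37.8340, prob=0.039342
UUDU: Ā=73.9481, payoff=0.0000, prob=0.104911
DDUU: Ā=26.6110, payoff=43.6090, prob=0.039342
UDUU: Ā=60.7619, payoff=9.4581, prob=0.104911
DUUU: Ā=51.1369, payoff=19.0831, prob=0.104911
UUUU: Ā=116.7626, payoff=0.0000, prob=0.279762
Price = Σ prob·payoff / R^4 = 12.454147 / 1.810639 = 6.8783

price = 6.8783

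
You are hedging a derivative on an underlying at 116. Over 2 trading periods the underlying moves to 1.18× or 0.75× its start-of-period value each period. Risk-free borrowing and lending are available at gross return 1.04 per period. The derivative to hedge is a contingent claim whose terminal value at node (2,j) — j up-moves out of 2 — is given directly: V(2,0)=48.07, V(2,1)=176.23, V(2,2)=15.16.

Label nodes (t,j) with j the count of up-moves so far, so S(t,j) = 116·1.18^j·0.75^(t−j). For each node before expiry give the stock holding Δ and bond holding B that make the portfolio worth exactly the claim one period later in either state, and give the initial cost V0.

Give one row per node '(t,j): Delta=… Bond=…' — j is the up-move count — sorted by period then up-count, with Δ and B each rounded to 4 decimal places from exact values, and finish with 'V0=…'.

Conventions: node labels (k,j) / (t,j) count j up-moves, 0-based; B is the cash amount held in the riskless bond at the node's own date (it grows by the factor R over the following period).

(0,0): Delta=-1.2897 Bond=232.2422
(1,0): Delta=3.4258 Bond=-168.7162
(1,1): Delta=-2.7366 Bond=439.5827
V0=82.6400

Under the risk-neutral measure, an up-move has probability p* = (R−d)/(u−d) = 0.6744 and values discount at R = 1.04.
Payoffs at expiry: V(2,0)=48.0700, V(2,1)=176.2300, V(2,2)=15.1600
Node (1,0) S=87.0000: V=(p*·176.2300+(1−p*)·48.0700)/1.04=129.3303; Δ=(176.2300−48.0700)/(102.6600−65.2500)=3.4258; B=V−Δ·S=-168.7162
Node (1,1) S=136.8800: V=(p*·15.1600+(1−p*)·176.2300)/1.04=65.0013; Δ=(15.1600−176.2300)/(161.5184−102.6600)=-2.7366; B=V−Δ·S=439.5827
Node (0,0) S=116.0000: V=(p*·65.0013+(1−p*)·129.3303)/1.04=82.6400; Δ=(65.0013−129.3303)/(136.8800−87.0000)=-1.2897; B=V−Δ·S=232.2422
Verification: the root portfolio costs Δ(0,0)·S0 + B(0,0) = 82.6400, matching V0.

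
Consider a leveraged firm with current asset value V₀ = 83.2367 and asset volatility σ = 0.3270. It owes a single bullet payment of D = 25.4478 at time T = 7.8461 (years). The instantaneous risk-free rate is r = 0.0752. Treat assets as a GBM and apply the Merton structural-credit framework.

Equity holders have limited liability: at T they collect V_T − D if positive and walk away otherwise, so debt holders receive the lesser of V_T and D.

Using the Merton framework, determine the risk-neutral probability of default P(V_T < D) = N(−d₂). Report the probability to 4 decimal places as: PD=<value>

Work the structural quantities from V₀ = 83.2367 against face 25.4478:
d₁ = [ln(V₀/D) + (r + σ²/2)T] / (σ√T)
   = [ln(83.2367/25.4478) + (0.0752 + 0.5·0.3270²)·7.8461] / (0.3270·√7.8461)
   = [1.185059 + 1.009515] / 0.915956 = 2.395937
d₂ = d₁ − σ√T = 2.395937 − 0.915956 = 1.479981
risk-neutral PD = N(−d₂) = N(-1.479981) = 0.069439

PD=0.0694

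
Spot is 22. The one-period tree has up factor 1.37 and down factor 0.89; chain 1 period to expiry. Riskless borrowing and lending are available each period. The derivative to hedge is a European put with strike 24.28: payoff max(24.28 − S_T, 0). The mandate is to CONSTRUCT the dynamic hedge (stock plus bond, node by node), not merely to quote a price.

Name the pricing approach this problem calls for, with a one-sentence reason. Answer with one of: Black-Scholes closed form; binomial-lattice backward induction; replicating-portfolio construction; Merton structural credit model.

framework: replicating-portfolio construction

Key observation: the mandate to exhibit the hedge at every date and state singles out the replicating-portfolio construction on the 1-period tree with factors 1.37 and 0.89 from 22.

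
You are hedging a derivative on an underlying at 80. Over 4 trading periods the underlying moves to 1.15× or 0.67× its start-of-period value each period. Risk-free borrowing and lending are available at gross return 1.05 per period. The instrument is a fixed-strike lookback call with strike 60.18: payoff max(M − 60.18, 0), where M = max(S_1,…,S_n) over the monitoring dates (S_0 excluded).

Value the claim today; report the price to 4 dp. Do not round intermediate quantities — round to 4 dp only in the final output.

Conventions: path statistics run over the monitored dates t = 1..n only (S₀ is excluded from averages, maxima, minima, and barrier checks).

price = 42.3115

No-arbitrage gives p* = (R−d)/(u−d) = 0.7917: enumerate every path, weight its payoff by its p*-probability, and discount by R^4.
Enumerate all 2^4 = 16 price paths (U = up ×1.15, D = down ×0.67); each path with k up-moves has probability p*^k·(1−p*)^(4−k).
DDDD: M=53.6000, payoff=0.0000, prob=0.001884
UDDD: M=92.0000, payoff=31.8200, prob=0.007158
DUDD: M=61.6400, payoff=1.4600, prob=0.007158
UUDD: M=105.8000, payoff=45.6200, prob=0.027202
DDUD: M=53.6000, payoff=0.0000, prob=0.007158
UDUD: M=92.0000, payoff=31.8200, prob=0.027202
DUUD: M=70.8860, payoff=10.7060, prob=0.027202
UUUD: M=121.6700, payoff=61.4900, prob=0.103368
DDDU: M=53.6000, payoff=0.0000, prob=0.007158
UDDU: M=92.0000, payoff=31.8200, prob=0.027202
DUDU: M=61.6400, payoff=1.4600, prob=0.027202
UUDU: M=105.8000, payoff=45.6200, prob=0.103368
DDUU: M=53.6000, payoff=0.0000, prob=0.027202
UDUU: M=92.0000, payoff=31.8200, prob=0.103368
DUUU: M=81.5189, payoff=21.3389, prob=0.103368
UUUU: M=139.9205, payoff=79.7405, prob=0.392798
Price = Σ prob·payoff / R^4 = 51.429860 / 1.215506 = 42.3115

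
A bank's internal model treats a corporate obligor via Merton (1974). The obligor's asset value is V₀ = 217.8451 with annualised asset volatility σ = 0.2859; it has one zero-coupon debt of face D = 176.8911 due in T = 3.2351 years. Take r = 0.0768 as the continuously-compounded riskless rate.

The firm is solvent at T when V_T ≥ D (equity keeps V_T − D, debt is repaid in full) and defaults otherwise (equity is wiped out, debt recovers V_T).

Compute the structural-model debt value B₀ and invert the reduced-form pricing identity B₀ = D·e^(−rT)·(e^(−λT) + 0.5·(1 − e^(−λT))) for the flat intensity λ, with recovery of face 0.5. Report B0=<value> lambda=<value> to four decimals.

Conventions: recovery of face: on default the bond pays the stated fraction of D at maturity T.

With assets at 217.8451 and a single debt payment of 176.8911 at 3.2351 years:
d₁ = [ln(V₀/D) + (r + σ²/2)T] / (σ√T)
   = [ln(217.8451/176.8911) + (0.0768 + 0.5·0.2859²)·3.2351] / (0.2859·√3.2351)
   = [0.208250 + 0.380672] / 0.514231 = 1.145249
d₂ = d₁ − σ√T = 1.145249 − 0.514231 = 0.631018
N(d₁) = 0.873947,  N(d₂) = 0.735986,  e^(−rT) = 0.780004
E₀ = V₀·N(d₁) − D·e^(−rT)·N(d₂)
   = 217.8451·0.873947 − 176.8911·0.780004·0.735986 = 88.836820
B₀ = V₀ − E₀ = 217.8451 − 88.836820 = 129.008280
e^(−λT) = (B₀·e^(rT)/D − 0.5)/(1 − 0.5) = (129.0083·1.282044/176.8911 − 0.5)/0.5 = 0.87001287
λ = −ln(0.87001287)/3.2351 = 0.043043

B0=129.0083 lambda=0.0430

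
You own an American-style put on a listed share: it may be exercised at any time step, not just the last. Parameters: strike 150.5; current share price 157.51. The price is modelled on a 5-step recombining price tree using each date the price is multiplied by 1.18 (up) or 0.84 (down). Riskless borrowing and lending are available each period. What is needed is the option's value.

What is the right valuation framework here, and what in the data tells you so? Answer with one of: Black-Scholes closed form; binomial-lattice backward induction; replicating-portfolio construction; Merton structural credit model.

Key observation: the put (strike 150.5 on spot 157.51) is American-style on a 5-step discrete price model, so the early-exercise decision at every node requires stepwise backward valuation — a closed form cannot price the exercise right.

framework: binomial-lattice backward induction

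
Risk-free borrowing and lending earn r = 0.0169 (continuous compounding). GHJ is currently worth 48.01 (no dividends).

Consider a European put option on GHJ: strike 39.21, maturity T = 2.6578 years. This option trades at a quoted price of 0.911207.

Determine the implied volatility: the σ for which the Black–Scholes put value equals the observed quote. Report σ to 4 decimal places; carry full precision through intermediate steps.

At σ = 0.1542 the Black–Scholes value reproduces the quote:
σ√T = 0.1542·√2.6578 = 0.251389
d₁ = (ln(S/K) + (r+σ²/2)T) / (σ√T) = (ln(48.01/39.21) + (0.0169+0.1542²/2)·2.6578) / 0.251389 = (0.202478 + 0.076515) / 0.251389 = 1.109806
d₂ = d₁ − σ√T = 1.109806 − 0.251389 = 0.858417
e^{−rT} = 0.956077
N(−d₁) = 0.133541,  N(−d₂) = 0.195331
V = K·e^{−rT}·N(−d₂) − S·N(−d₁) = 7.322530 − 6.411323 = 0.911207 (the quoted price), and the Black–Scholes price is strictly increasing in σ, so σ is unique

sigma = 0.1542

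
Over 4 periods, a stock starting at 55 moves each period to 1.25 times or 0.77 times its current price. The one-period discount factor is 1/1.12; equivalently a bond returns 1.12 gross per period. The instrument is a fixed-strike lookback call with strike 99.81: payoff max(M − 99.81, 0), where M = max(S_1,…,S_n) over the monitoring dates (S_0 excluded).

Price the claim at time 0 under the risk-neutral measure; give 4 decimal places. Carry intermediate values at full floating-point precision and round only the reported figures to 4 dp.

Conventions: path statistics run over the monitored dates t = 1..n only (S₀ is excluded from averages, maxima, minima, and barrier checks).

price = 6.7001

With p* = (R−d)/(u−d) = 0.7292, sum probability × payoff across the paths and divide by R^4.
Enumerate all 2^4 = 16 price paths (U = up ×1.25, D = down ×0.77); each path with k up-moves has probability p*^k·(1−p*)^(4−k).
DDDD: M=42.3500, payoff=0.0000, prob=0.005380
UDDD: M=68.7500, payoff=0.0000, prob=0.014485
DUDD: M=52.9375, payoff=0.0000, prob=0.014485
UUDD: M=85.9375, payoff=0.0000, prob=0.038999
DDUD: M=42.3500, payoff=0.0000, prob=0.014485
UDUD: M=68.7500, payoff=0.0000, prob=0.038999
DUUD: M=66.1719, payoff=0.0000, prob=0.038999
UUUD: M=107.4219, payoff=7.6119, prob=0.104998
DDDU: M=42.3500, payoff=0.0000, prob=0.014485
UDDU: M=68.7500, payoff=0.0000, prob=0.038999
DUDU: M=52.9375, payoff=0.0000, prob=0.038999
UUDU: M=85.9375, payoff=0.0000, prob=0.104998
DDUU: M=50.9523, payoff=0.0000, prob=0.038999
UDUU: M=82.7148, payoff=0.0000, prob=0.104998
DUUU: M=82.7148, payoff=0.0000, prob=0.104998
UUUU: M=134.2773, payoff=34.4673, prob=0.282688
Price = Σ prob·payoff / R^4 = 10.542736 / 1.573519 = 6.7001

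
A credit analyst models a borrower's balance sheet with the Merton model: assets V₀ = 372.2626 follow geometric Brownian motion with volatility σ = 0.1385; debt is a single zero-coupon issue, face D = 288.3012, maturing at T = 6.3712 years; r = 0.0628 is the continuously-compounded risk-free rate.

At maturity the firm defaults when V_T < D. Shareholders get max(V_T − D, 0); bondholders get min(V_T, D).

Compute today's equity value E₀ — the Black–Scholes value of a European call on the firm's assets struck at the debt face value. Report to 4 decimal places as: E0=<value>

Equity is a call on the firm's assets struck at D = 288.3012:
d₁ = [ln(V₀/D) + (r + σ²/2)T] / (σ√T)
   = [ln(372.2626/288.3012) + (0.0628 + 0.5·0.1385²)·6.3712] / (0.1385·√6.3712)
   = [0.255594 + 0.461218] / 0.349591 = 2.050430
d₂ = d₁ − σ√T = 2.050430 − 0.349591 = 1.700839
N(d₁) = 0.979839,  N(d₂) = 0.955513,  e^(−rT) = 0.670245
E₀ = V₀·N(d₁) − D·e^(−rT)·N(d₂)
   = 372.2626·0.979839 − 288.3012·0.670245·0.955513 = 180.121033

E0=180.1210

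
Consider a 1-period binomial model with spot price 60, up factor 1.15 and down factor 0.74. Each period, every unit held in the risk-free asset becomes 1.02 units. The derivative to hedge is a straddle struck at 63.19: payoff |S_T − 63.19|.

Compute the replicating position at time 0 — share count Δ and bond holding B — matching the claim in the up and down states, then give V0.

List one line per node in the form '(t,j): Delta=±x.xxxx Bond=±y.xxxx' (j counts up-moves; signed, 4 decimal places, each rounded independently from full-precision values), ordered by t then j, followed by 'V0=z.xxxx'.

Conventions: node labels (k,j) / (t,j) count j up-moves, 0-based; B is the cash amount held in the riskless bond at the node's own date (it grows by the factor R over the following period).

(0,0): Delta=-0.5276 Bond=41.3895
V0=9.7310

Arbitrage-free pricing uses the up-move probability p* = (R−d)/(u−d) = 0.6829, discounting each step at R = 1.02.
At maturity the claim pays: V(1,0)=18.7900, V(1,1)=5.8100
(0,0): S=60.0000. Δ = (V_up−V_dn)/(S_up−S_dn) = (5.8100−18.7900)/(69.0000−44.4000) = -0.5276. V = [p*·5.8100 + (1−p*)·18.7900]/1.02 = 9.7310. B = V − Δ·S = 41.3895.
As a check, the time-0 holding Δ(0,0)·S0 + B(0,0) comes to 9.7310 — exactly V0.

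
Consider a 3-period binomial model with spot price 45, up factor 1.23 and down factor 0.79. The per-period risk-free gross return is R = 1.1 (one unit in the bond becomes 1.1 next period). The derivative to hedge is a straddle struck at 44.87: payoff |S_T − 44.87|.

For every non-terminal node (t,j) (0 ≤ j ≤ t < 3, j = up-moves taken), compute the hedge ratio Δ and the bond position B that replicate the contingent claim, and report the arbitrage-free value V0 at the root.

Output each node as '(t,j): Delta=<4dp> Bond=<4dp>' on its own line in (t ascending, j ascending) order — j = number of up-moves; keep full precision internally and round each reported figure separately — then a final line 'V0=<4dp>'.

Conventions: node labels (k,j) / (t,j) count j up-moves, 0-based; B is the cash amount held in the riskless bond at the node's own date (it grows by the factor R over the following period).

(0,0): Delta=0.5511 Bond=-9.7679
(1,0): Delta=-0.2700 Bond=18.4454
(1,1): Delta=0.7722 Bond=-22.9858
(2,0): Delta=-1.0000 Bond=40.7909
(2,1): Delta=-0.0734 Bond=11.6928
(2,2): Delta=1.0000 Bond=-40.7909
V0=15.0304

Under the risk-neutral measure, an up-move has probability p* = (R−d)/(u−d) = 0.7045 and values discount at R = 1.1.
Payoffs at expiry: V(3,0)=22.6832, V(3,1)=10.3261, V(3,2)=8.9136, V(3,3)=38.8690
  t=2,j=0: stock 28.0845 → up 34.5439 (V=10.3261), down 22.1868 (V=22.6832). Price 12.7064; hedge Δ=-1.0000, bond B=40.7909.
  t=2,j=1: stock 43.7265 → up 53.7836 (V=8.9136), down 34.5439 (V=10.3261). Price 8.4827; hedge Δ=-0.0734, bond B=11.6928.
  t=2,j=2: stock 68.0805 → up 83.7390 (V=38.8690), down 53.7836 (V=8.9136). Price 27.2896; hedge Δ=1.0000, bond B=-40.7909.
  t=1,j=0: stock 35.5500 → up 43.7265 (V=8.4827), down 28.0845 (V=12.7064). Price 8.8460; hedge Δ=-0.2700, bond B=18.4454.
  t=1,j=1: stock 55.3500 → up 68.0805 (V=27.2896), down 43.7265 (V=8.4827). Price 19.7573; hedge Δ=0.7722, bond B=-22.9858.
  t=0,j=0: stock 45.0000 → up 55.3500 (V=19.7573), down 35.5500 (V=8.8460). Price 15.0304; hedge Δ=0.5511, bond B=-9.7679.
Verification: the root portfolio costs Δ(0,0)·S0 + B(0,0) = 15.0304, matching V0.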